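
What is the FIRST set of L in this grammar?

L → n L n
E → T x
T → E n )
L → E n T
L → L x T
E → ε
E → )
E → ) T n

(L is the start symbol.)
FIRST sets of the other non-terminals involved (by the same procedure, iterated to a fixed point):
  FIRST(E) = { ')', 'n', ε }

From L → n L n:
  - n is a terminal: add 'n' and stop
From L → E n T:
  - E is a non-terminal: add FIRST(E) \ {ε} = { ')', 'n' }
    E is nullable, so continue to the next symbol
  - n is a terminal: add 'n' and stop
From L → L x T:
  - L is the symbol being defined: contributes nothing new
    L is not nullable, so stop

Collecting: FIRST(L) = { ')', 'n' }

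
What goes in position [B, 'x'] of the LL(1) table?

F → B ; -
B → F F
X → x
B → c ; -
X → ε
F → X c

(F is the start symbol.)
To find M[B, 'x'], we find productions for B where 'x' is in the predict set (PREDICT(N → α) = (FIRST(α) \ {ε}) ∪ (FOLLOW(N) if α ⇒* ε)).

Relevant sets:
  FIRST(F) = { 'c', 'x' }

B → F F: PREDICT = { 'c', 'x' }
  'x' is in predict set, so this production goes in M[B, 'x']
B → c ; -: PREDICT = { 'c' }

M[B, 'x'] = B → F F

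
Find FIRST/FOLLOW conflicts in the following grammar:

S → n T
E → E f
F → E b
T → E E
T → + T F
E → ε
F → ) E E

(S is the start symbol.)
Yes. E → E f with FOLLOW(E) on { 'f' }

Nullable non-terminals: E, T.
FIRST sets used below: FIRST(E) = { 'f', ε }

E: nullable alternative(s) E → ε; FOLLOW(E) = { $, ')', 'b', 'f' }
  E → E f: FIRST \ {ε} = { 'f' } — overlaps FOLLOW(E) on { 'f' }: CONFLICT
  E → ε: FIRST \ {ε} = { } — this is the only nullable alternative, skip

T: nullable alternative(s) T → E E; FOLLOW(T) = { $, ')', 'b', 'f' }
  T → E E: FIRST \ {ε} = { 'f' } — this is the only nullable alternative, skip
  T → + T F: FIRST \ {ε} = { '+' } — disjoint from FOLLOW(T)

F, S have no nullable alternative, so no FIRST/FOLLOW check is needed there.

So the grammar has 1 FIRST/FOLLOW conflict (marked CONFLICT above).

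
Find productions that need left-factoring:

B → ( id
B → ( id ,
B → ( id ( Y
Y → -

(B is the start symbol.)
Left-factoring is needed when two productions for the same non-terminal
share a common prefix on the right-hand side.

Productions for B:
  B → ( id
  B → ( id ,
  B → ( id ( Y

Found common prefix '( id' in productions for B

Answer: Yes, B has productions with common prefix '( id'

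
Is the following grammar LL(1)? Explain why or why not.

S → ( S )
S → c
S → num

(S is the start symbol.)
Yes, the grammar is LL(1).

A grammar is LL(1) if for each non-terminal N with multiple productions, the predict sets of those productions are pairwise disjoint, where PREDICT(N → α) = (FIRST(α) \ {ε}) ∪ (FOLLOW(N) if α ⇒* ε).

For S:
  PREDICT(S → '(' S ')') = { '(' }
  PREDICT(S → c) = { 'c' }
  PREDICT(S → num) = { 'num' }

All predict sets are disjoint. The grammar IS LL(1).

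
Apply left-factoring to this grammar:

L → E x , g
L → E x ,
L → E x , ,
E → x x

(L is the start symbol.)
L → E x , L'
L' → g
L' → ε
L' → ,
E → x x

Left-factoring transforms A → αβ₁ | αβ₂ into A → αA' and A' → β₁ | β₂
(α is the longest common prefix among the alternatives). Repeat until
no nonterminal has two alternatives with a common prefix.

Round 1: L has alternatives sharing prefix 'E x ,'. Introduce L': L → E x , L'
  Add: L' → g
  Add: L' → ε
  Add: L' → ,

No remaining common prefixes — done.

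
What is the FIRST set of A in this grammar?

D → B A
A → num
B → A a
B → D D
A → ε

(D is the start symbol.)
From A → num:
  - num is a terminal: add 'num' and stop
From A → ε:
  - ε-production, so ε ∈ FIRST(A)

Collecting: FIRST(A) = { 'num', ε }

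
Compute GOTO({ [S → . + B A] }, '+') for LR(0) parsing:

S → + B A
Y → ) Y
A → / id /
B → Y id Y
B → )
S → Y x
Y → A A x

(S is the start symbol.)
GOTO(I, '+') = CLOSURE({ [A → αX.β] : [A → α.Xβ] ∈ I, X = '+' })

Items with dot before '+', with the dot advanced:
  [S → . + B A] → [S → + . B A]
Closure of the advanced items:
  [S → + . B A] has the dot before B: add [B → . Y id Y], [B → . )]
  [B → . Y id Y] has the dot before Y: add [Y → . ) Y], [Y → . A A x]
  [Y → . A A x] has the dot before A: add [A → . / id /]

GOTO = { [A → . / id /], [B → . )], [B → . Y id Y], [S → + . B A], [Y → . ) Y], [Y → . A A x] }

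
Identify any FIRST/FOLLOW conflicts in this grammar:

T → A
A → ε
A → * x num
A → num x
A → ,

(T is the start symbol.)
A FIRST/FOLLOW conflict occurs when a non-terminal N has a nullable alternative N → β (β ⇒* ε) and another alternative N → α with FIRST(α) ∩ FOLLOW(N) ≠ ∅: on such a lookahead the parser cannot decide between expanding α and letting N vanish via β.

Nullable non-terminals: A, T.

A: nullable alternative(s) A → ε; FOLLOW(A) = { $ }
  A → ε: FIRST \ {ε} = { } — this is the only nullable alternative, skip
  A → * x num: FIRST \ {ε} = { '*' } — disjoint from FOLLOW(A)
  A → num x: FIRST \ {ε} = { 'num' } — disjoint from FOLLOW(A)
  A → ,: FIRST \ {ε} = { ',' } — disjoint from FOLLOW(A)
T has a nullable alternative but only one production, so nothing to check.

No FIRST/FOLLOW conflicts found.

Answer: No FIRST/FOLLOW conflicts.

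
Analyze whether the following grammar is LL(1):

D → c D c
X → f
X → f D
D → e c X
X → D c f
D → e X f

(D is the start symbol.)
Relevant sets:
  FIRST(D) = { 'c', 'e' }

For D:
  PREDICT(D → c D c) = { 'c' }
  PREDICT(D → e c X) = { 'e' }
  PREDICT(D → e X f) = { 'e' }
For X:
  PREDICT(X → f) = { 'f' }
  PREDICT(X → f D) = { 'f' }
  PREDICT(X → D c f) = { 'c', 'e' }

Conflict found: Predict set conflict for D: { 'e' }
The grammar is NOT LL(1).

Answer: No. Predict set conflict for D: { 'e' }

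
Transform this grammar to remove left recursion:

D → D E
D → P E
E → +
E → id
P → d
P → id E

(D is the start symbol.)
D is directly left-recursive. The standard transformation for
  A → A α₁ | ... | A α_m | β₁ | ... | β_n
is
  A  → β₁ A' | ... | β_n A'
  A' → α₁ A' | ... | α_m A' | ε

D → P E becomes D → P E D'
D → D E becomes D' → E D'
Add D' → ε

Productions for other non-terminals are unchanged:
  E → +
  E → id
  P → d
  P → id E

Resulting grammar:
D → P E D'
D' → E D'
D' → ε
E → +
E → id
P → d
P → id E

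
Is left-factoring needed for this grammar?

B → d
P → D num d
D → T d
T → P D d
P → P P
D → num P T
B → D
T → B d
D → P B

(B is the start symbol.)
No, left-factoring is not needed

Left-factoring is needed when two productions for the same non-terminal
share a common prefix on the right-hand side.

Productions for B:
  B → d
  B → D
Productions for P:
  P → D num d
  P → P P
Productions for D:
  D → T d
  D → num P T
  D → P B
Productions for T:
  T → P D d
  T → B d

No common prefixes found.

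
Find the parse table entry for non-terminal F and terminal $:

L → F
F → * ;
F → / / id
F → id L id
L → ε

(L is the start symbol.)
Empty (error entry)

To find M[F, $], we find productions for F where $ is in the predict set (PREDICT(N → α) = (FIRST(α) \ {ε}) ∪ (FOLLOW(N) if α ⇒* ε)).

F → * ;: PREDICT = { '*' }
F → / / id: PREDICT = { '/' }
F → id L id: PREDICT = { 'id' }

M[F, $] is empty (no production applies)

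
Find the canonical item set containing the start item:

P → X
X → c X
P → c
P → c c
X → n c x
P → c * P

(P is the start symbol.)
First, augment the grammar with P' → P
I₀ = CLOSURE({ [P' → . P] }):
  [P' → . P] has the dot before P: add [P → . X], [P → . c], [P → . c c], [P → . c * P]
  [P → . X] has the dot before X: add [X → . c X], [X → . n c x]
No further items can be added.

I₀ = { [P → . X], [P → . c * P], [P → . c c], [P → . c], [P' → . P], [X → . c X], [X → . n c x] }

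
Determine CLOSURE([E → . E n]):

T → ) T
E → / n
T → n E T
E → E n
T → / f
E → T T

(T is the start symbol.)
{ [E → . / n], [E → . E n], [E → . T T], [T → . ) T], [T → . / f], [T → . n E T] }

To compute CLOSURE, for each item [A → α.Bβ] where B is a non-terminal, add [B → .γ] for all productions B → γ; repeat for the newly added items until nothing changes.

Start with: [E → . E n]
  [E → . E n] has the dot before E: add [E → . / n], [E → . T T]
  [E → . T T] has the dot before T: add [T → . ) T], [T → . n E T], [T → . / f]
No further items can be added.

CLOSURE = { [E → . / n], [E → . E n], [E → . T T], [T → . ) T], [T → . / f], [T → . n E T] }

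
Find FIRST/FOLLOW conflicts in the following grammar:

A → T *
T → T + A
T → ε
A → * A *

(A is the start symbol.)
Nullable non-terminals: T.
FIRST sets used below: FIRST(T) = { '+', ε }

T: nullable alternative(s) T → ε; FOLLOW(T) = { '*', '+' }
  T → T + A: FIRST \ {ε} = { '+' } — overlaps FOLLOW(T) on { '+' }: CONFLICT
  T → ε: FIRST \ {ε} = { } — this is the only nullable alternative, skip

A has no nullable alternative, so no FIRST/FOLLOW check is needed there.

So the grammar has 1 FIRST/FOLLOW conflict (marked CONFLICT above).

Answer: Yes. T → T '+' A with FOLLOW(T) on { '+' }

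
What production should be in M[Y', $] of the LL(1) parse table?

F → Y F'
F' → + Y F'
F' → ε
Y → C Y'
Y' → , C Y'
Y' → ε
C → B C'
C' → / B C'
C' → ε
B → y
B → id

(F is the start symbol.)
To find M[Y', $], we find productions for Y' where $ is in the predict set (PREDICT(N → α) = (FIRST(α) \ {ε}) ∪ (FOLLOW(N) if α ⇒* ε)).

Relevant sets:
  FOLLOW(Y') = { $, '+' }

Y' → , C Y': PREDICT = { ',' }
Y' → ε: PREDICT = { $, '+' }
  $ is in predict set, so this production goes in M[Y', $]

M[Y', $] = Y' → ε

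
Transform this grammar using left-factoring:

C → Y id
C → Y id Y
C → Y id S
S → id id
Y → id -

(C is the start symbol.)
C → Y id C'
C' → ε
C' → Y
C' → S
S → id id
Y → id -

Left-factoring transforms A → αβ₁ | αβ₂ into A → αA' and A' → β₁ | β₂
(α is the longest common prefix among the alternatives). Repeat until
no nonterminal has two alternatives with a common prefix.

Round 1: C has alternatives sharing prefix 'Y id'. Introduce C': C → Y id C'
  Add: C' → ε
  Add: C' → Y
  Add: C' → S

No remaining common prefixes — done.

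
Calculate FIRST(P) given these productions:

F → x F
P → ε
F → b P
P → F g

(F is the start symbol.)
{ 'b', 'x', ε }

FIRST sets of the other non-terminals involved (by the same procedure, iterated to a fixed point):
  FIRST(F) = { 'b', 'x' }

From P → ε:
  - ε-production, so ε ∈ FIRST(P)
From P → F g:
  - F is a non-terminal: add FIRST(F) \ {ε} = { 'b', 'x' }
    F is not nullable, so stop

Collecting: FIRST(P) = { 'b', 'x', ε }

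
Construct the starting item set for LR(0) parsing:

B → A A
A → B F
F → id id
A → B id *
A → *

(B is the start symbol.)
First, augment the grammar with B' → B
I₀ = CLOSURE({ [B' → . B] }):
  [B' → . B] has the dot before B: add [B → . A A]
  [B → . A A] has the dot before A: add [A → . B F], [A → . B id *], [A → . *]
No further items can be added.

I₀ = { [A → . *], [A → . B F], [A → . B id *], [B → . A A], [B' → . B] }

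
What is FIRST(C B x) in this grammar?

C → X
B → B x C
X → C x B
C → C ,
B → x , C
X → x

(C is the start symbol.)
FIRST sets of the non-terminals involved (from the grammar, by fixed-point iteration):
  FIRST(C) = { 'x' }

To compute FIRST(C B x), process the symbols left to right:
Symbol C is a non-terminal. Add FIRST(C) \ {ε} = { 'x' }
C is not nullable (ε ∉ FIRST(C)), so stop here.
FIRST(C B x) = { 'x' }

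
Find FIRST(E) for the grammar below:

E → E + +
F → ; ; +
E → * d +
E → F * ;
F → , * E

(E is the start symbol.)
To compute FIRST(E), examine every production with E on the left-hand side, reading each right-hand side left to right until a non-nullable symbol is reached.

FIRST sets of the other non-terminals involved (by the same procedure, iterated to a fixed point):
  FIRST(F) = { ',', ';' }

From E → E + +:
  - E is the symbol being defined: contributes nothing new
    E is not nullable, so stop
From E → * d +:
  - '*' is a terminal: add '*' and stop
From E → F * ;:
  - F is a non-terminal: add FIRST(F) \ {ε} = { ',', ';' }
    F is not nullable, so stop

Collecting: FIRST(E) = { '*', ',', ';' }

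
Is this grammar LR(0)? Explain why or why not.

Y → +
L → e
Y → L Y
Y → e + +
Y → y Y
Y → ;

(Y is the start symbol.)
No. Shift-reduce conflict between [L → e .] and [Y → e . + +]

A grammar is LR(0) if no state in the canonical LR(0) collection has:
  - both a shift item (dot before a terminal) and a complete item (shift-reduce conflict), or
  - two or more complete items (reduce-reduce conflict; the accept item [Y' → Y .] counts as a complete item here).

Augment with Y' → Y and build the canonical LR(0) collection (I0 = CLOSURE({[Y' → . Y]}), then GOTO on every symbol after a dot until no new states appear). It has 11 states:
  I0: { [L → . e], [Y → . +], [Y → . ;], [Y → . L Y], [Y → . e + +], [Y → . y Y], [Y' → . Y] }  — shift
  I1: { [Y → + .] }  — reduce
  I2: { [Y → ; .] }  — reduce
  I3: { [L → . e], [Y → . +], [Y → . ;], [Y → . L Y], [Y → . e + +], [Y → . y Y], [Y → L . Y] }  — shift
  I4: { [Y' → Y .] }  — accept
  I5: { [L → e .], [Y → e . + +] }  — shift, reduce
  I6: { [L → . e], [Y → . +], [Y → . ;], [Y → . L Y], [Y → . e + +], [Y → . y Y], [Y → y . Y] }  — shift
  I7: { [Y → y Y .] }  — reduce
  I8: { [Y → e + . +] }  — shift
  I9: { [Y → e + + .] }  — reduce
  I10: { [Y → L Y .] }  — reduce

Conflict in state I5:
  Shift-reduce conflict between [L → e .] and [Y → e . + +]
So the grammar is NOT LR(0).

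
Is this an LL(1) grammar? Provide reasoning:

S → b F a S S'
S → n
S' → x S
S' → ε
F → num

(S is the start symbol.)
No. Predict set conflict for S': { 'x' }

Relevant sets:
  FOLLOW(S') = { $, 'x' }

For S:
  PREDICT(S → b F a S S') = { 'b' }
  PREDICT(S → n) = { 'n' }
For S':
  PREDICT(S' → x S) = { 'x' }
  PREDICT(S' → ε) = { $, 'x' }
F has a single production, so nothing to check there.

Conflict found: Predict set conflict for S': { 'x' }
The grammar is NOT LL(1).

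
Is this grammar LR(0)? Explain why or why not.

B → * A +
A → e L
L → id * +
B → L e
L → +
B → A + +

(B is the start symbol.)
Yes, the grammar is LR(0)

Augment with B' → B and build the canonical LR(0) collection (I0 = CLOSURE({[B' → . B]}), then GOTO on every symbol after a dot until no new states appear). It has 16 states:
  I0: { [A → . e L], [B → . * A +], [B → . A + +], [B → . L e], [B' → . B], [L → . +], [L → . id * +] }  — shift
  I1: { [A → . e L], [B → * . A +] }  — shift
  I2: { [L → + .] }  — reduce
  I3: { [B → A . + +] }  — shift
  I4: { [B' → B .] }  — accept
  I5: { [B → L . e] }  — shift
  I6: { [A → e . L], [L → . +], [L → . id * +] }  — shift
  I7: { [L → id . * +] }  — shift
  I8: { [L → id * . +] }  — shift
  I9: { [L → id * + .] }  — reduce
  I10: { [A → e L .] }  — reduce
  I11: { [B → L e .] }  — reduce
  I12: { [B → A + . +] }  — shift
  I13: { [B → A + + .] }  — reduce
  I14: { [B → * A . +] }  — shift
  I15: { [B → * A + .] }  — reduce

Every state is either a pure shift/goto state or contains exactly one complete item and nothing to shift — no conflicts. The grammar is LR(0).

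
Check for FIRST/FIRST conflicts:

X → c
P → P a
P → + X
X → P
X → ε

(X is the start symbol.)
Yes. P → P a / P → '+' X on { '+' }

FIRST sets of the non-terminals at (or reachable through a nullable prefix from) the front of some alternative:
  FIRST(P) = { '+' }

Productions for X:
  X → c: FIRST = { 'c' }
  X → P: FIRST = { '+' }
  X → ε: FIRST = { ε }
Productions for P:
  P → P a: FIRST = { '+' }
  P → + X: FIRST = { '+' }

Conflict for P: P → P a and P → + X
  Overlap: { '+' }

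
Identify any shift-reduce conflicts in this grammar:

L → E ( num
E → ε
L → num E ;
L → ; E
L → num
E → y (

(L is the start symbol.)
A shift-reduce conflict occurs when an LR(0) state has both:
  - a complete (reduce) item [A → α .] (dot at the end), and
  - a shift item [B → β . c γ] (dot before a terminal).

Augment with L' → L and build the canonical LR(0) collection (I0 = CLOSURE({[L' → . L]}), then GOTO on every symbol after a dot until no new states appear). It has 12 states:
  I0: { [E → . y (], [E → .], [L → . ; E], [L → . E ( num], [L → . num E ;], [L → . num], [L' → . L] }  — shift, reduce
  I1: { [E → . y (], [E → .], [L → ; . E] }  — shift, reduce
  I2: { [L → E . ( num] }  — shift
  I3: { [L' → L .] }  — accept
  I4: { [E → . y (], [E → .], [L → num . E ;], [L → num .] }  — shift, 2 reduces
  I5: { [E → y . (] }  — shift
  I6: { [E → y ( .] }  — reduce
  I7: { [L → num E . ;] }  — shift
  I8: { [L → num E ; .] }  — reduce
  I9: { [L → E ( . num] }  — shift
  I10: { [L → E ( num .] }  — reduce
  I11: { [L → ; E .] }  — reduce

I0 contains reduce item [E → .] and shift items [E → . y (], [L → . ; E], [L → . num], [L → . num E ;] — shift-reduce conflict.
I1 contains reduce item [E → .] and shift item [E → . y (] — shift-reduce conflict.
I4 contains reduce items [E → .], [L → num .] and shift item [E → . y (] — shift-reduce conflict.

Answer: Yes — I0: [E → .] vs [E → . y (]; I1: [E → .] vs [E → . y (]; I4: [E → .] vs [E → . y (]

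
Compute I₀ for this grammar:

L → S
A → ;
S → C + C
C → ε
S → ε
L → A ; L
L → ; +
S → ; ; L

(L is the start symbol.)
First, augment the grammar with L' → L
I₀ = CLOSURE({ [L' → . L] }):
  [L' → . L] has the dot before L: add [L → . S], [L → . A ; L], [L → . ; +]
  [L → . S] has the dot before S: add [S → . C + C], [S → .], [S → . ; ; L]
  [L → . A ; L] has the dot before A: add [A → . ;]
  [S → . C + C] has the dot before C: add [C → .]
No further items can be added.

I₀ = { [A → . ;], [C → .], [L → . ; +], [L → . A ; L], [L → . S], [L' → . L], [S → . ; ; L], [S → . C + C], [S → .] }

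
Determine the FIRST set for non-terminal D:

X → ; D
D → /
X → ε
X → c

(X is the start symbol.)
To compute FIRST(D), examine every production with D on the left-hand side, reading each right-hand side left to right until a non-nullable symbol is reached.

From D → /:
  - '/' is a terminal: add '/' and stop

Collecting: FIRST(D) = { '/' }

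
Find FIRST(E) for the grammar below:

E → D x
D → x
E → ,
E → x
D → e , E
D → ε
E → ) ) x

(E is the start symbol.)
To compute FIRST(E), examine every production with E on the left-hand side, reading each right-hand side left to right until a non-nullable symbol is reached.

FIRST sets of the other non-terminals involved (by the same procedure, iterated to a fixed point):
  FIRST(D) = { 'e', 'x', ε }

From E → D x:
  - D is a non-terminal: add FIRST(D) \ {ε} = { 'e', 'x' }
    D is nullable, so continue to the next symbol
  - x is a terminal: add 'x' and stop
From E → ,:
  - ',' is a terminal: add ',' and stop
From E → x:
  - x is a terminal: add 'x' and stop
From E → ) ) x:
  - ')' is a terminal: add ')' and stop

Collecting: FIRST(E) = { ')', ',', 'e', 'x' }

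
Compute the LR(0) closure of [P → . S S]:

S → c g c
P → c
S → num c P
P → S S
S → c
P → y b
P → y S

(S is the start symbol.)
{ [P → . S S], [S → . c g c], [S → . c], [S → . num c P] }

To compute CLOSURE, for each item [A → α.Bβ] where B is a non-terminal, add [B → .γ] for all productions B → γ; repeat for the newly added items until nothing changes.

Start with: [P → . S S]
  [P → . S S] has the dot before S: add [S → . c g c], [S → . num c P], [S → . c]
No further items can be added.

CLOSURE = { [P → . S S], [S → . c g c], [S → . c], [S → . num c P] }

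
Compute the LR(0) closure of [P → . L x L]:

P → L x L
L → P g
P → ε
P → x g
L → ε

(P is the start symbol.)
To compute CLOSURE, for each item [A → α.Bβ] where B is a non-terminal, add [B → .γ] for all productions B → γ; repeat for the newly added items until nothing changes.

Start with: [P → . L x L]
  [P → . L x L] has the dot before L: add [L → . P g], [L → .]
  [L → . P g] has the dot before P: add [P → .], [P → . x g]
No further items can be added.

CLOSURE = { [L → . P g], [L → .], [P → . L x L], [P → . x g], [P → .] }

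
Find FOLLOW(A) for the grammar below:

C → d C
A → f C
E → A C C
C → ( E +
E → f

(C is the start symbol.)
{ '(', 'd' }

To compute FOLLOW(A), find every occurrence of A on a right-hand side N → α A β: add FIRST(β) \ {ε}, and if β is empty or nullable also add FOLLOW(N). Iterate to a fixed point.

In E → A C C: A is followed by C C, add FIRST(C C) \ {ε} = { '(', 'd' }

Taking the union: FOLLOW(A) = { '(', 'd' }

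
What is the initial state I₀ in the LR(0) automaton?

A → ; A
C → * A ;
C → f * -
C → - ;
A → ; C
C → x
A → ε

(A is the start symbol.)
First, augment the grammar with A' → A
I₀ = CLOSURE({ [A' → . A] }):
  [A' → . A] has the dot before A: add [A → . ; A], [A → . ; C], [A → .]
No further items can be added.

I₀ = { [A → . ; A], [A → . ; C], [A → .], [A' → . A] }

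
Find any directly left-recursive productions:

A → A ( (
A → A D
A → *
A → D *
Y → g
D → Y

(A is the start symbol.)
Yes, A is left-recursive

Direct left recursion occurs when N → N α for some non-terminal N (the right-hand side begins with the left-hand side itself).

A → A ( (: LEFT RECURSIVE (starts with A)
A → A D: LEFT RECURSIVE (starts with A)
A → *: starts with '*'
A → D *: starts with D
Y → g: starts with g
D → Y: starts with Y

The grammar has direct left recursion on: A.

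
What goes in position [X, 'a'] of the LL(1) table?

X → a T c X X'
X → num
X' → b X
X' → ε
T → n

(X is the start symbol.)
To find M[X, 'a'], we find productions for X where 'a' is in the predict set (PREDICT(N → α) = (FIRST(α) \ {ε}) ∪ (FOLLOW(N) if α ⇒* ε)).

X → a T c X X': PREDICT = { 'a' }
  'a' is in predict set, so this production goes in M[X, 'a']
X → num: PREDICT = { 'num' }

M[X, 'a'] = X → a T c X X'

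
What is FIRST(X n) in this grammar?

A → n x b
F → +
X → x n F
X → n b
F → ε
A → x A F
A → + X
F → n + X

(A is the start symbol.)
{ 'n', 'x' }

FIRST sets of the non-terminals involved (from the grammar, by fixed-point iteration):
  FIRST(X) = { 'n', 'x' }

To compute FIRST(X n), process the symbols left to right:
Symbol X is a non-terminal. Add FIRST(X) \ {ε} = { 'n', 'x' }
X is not nullable (ε ∉ FIRST(X)), so stop here.
FIRST(X n) = { 'n', 'x' }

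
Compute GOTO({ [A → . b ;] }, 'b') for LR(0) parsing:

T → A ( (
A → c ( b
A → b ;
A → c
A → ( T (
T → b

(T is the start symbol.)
GOTO(I, 'b') = CLOSURE({ [A → αX.β] : [A → α.Xβ] ∈ I, X = 'b' })

Items with dot before 'b', with the dot advanced:
  [A → . b ;] → [A → b . ;]
Closure adds nothing (no advanced item has the dot before a non-terminal).

GOTO = { [A → b . ;] }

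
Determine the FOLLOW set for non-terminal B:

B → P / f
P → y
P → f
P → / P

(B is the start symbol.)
{ $ }

B is the start symbol, so $ ∈ FOLLOW(B).
B does not occur on any right-hand side.

Taking the union: FOLLOW(B) = { $ }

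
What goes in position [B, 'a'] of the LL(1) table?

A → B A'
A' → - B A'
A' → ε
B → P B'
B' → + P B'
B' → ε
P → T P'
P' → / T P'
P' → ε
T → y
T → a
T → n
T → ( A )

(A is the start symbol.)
B → P B'

To find M[B, 'a'], we find productions for B where 'a' is in the predict set (PREDICT(N → α) = (FIRST(α) \ {ε}) ∪ (FOLLOW(N) if α ⇒* ε)).

Relevant sets:
  FIRST(P) = { '(', 'a', 'n', 'y' }

B → P B': PREDICT = { '(', 'a', 'n', 'y' }
  'a' is in predict set, so this production goes in M[B, 'a']

M[B, 'a'] = B → P B'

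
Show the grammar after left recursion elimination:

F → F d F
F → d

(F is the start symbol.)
F is directly left-recursive. The standard transformation for
  A → A α₁ | ... | A α_m | β₁ | ... | β_n
is
  A  → β₁ A' | ... | β_n A'
  A' → α₁ A' | ... | α_m A' | ε

F → d becomes F → d F'
F → F d F becomes F' → d F F'
Add F' → ε

Resulting grammar:
F → d F'
F' → d F F'
F' → ε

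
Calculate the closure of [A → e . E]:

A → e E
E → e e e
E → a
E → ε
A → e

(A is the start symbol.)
{ [A → e . E], [E → . a], [E → . e e e], [E → .] }

To compute CLOSURE, for each item [A → α.Bβ] where B is a non-terminal, add [B → .γ] for all productions B → γ; repeat for the newly added items until nothing changes.

Start with: [A → e . E]
  [A → e . E] has the dot before E: add [E → . e e e], [E → . a], [E → .]
No further items can be added.

CLOSURE = { [A → e . E], [E → . a], [E → . e e e], [E → .] }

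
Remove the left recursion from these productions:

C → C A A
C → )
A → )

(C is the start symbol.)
C → ) C'
C' → A A C'
C' → ε
A → )

C is directly left-recursive. The standard transformation for
  A → A α₁ | ... | A α_m | β₁ | ... | β_n
is
  A  → β₁ A' | ... | β_n A'
  A' → α₁ A' | ... | α_m A' | ε

C → ) becomes C → ) C'
C → C A A becomes C' → A A C'
Add C' → ε

Productions for other non-terminals are unchanged:
  A → )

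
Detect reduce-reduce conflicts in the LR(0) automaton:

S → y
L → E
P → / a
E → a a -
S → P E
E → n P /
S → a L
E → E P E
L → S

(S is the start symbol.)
No reduce-reduce conflicts

Augment with S' → S and build the canonical LR(0) collection (I0 = CLOSURE({[S' → . S]}), then GOTO on every symbol after a dot until no new states appear). It has 21 states:
  I0: { [P → . / a], [S → . P E], [S → . a L], [S → . y], [S' → . S] }  — shift
  I1: { [P → / . a] }  — shift
  I2: { [E → . E P E], [E → . a a -], [E → . n P /], [S → P . E] }  — shift
  I3: { [S' → S .] }  — accept
  I4: { [E → . E P E], [E → . a a -], [E → . n P /], [L → . E], [L → . S], [P → . / a], [S → . P E], [S → . a L], [S → . y], [S → a . L] }  — shift
  I5: { [S → y .] }  — reduce
  I6: { [E → E . P E], [L → E .], [P → . / a] }  — shift, reduce
  I7: { [S → a L .] }  — reduce
  I8: { [L → S .] }  — reduce
  I9: { [E → . E P E], [E → . a a -], [E → . n P /], [E → a . a -], [L → . E], [L → . S], [P → . / a], [S → . P E], [S → . a L], [S → . y], [S → a . L] }  — shift
  I10: { [E → n . P /], [P → . / a] }  — shift
  I11: { [E → n P . /] }  — shift
  I12: { [E → n P / .] }  — reduce
  I13: { [E → . E P E], [E → . a a -], [E → . n P /], [E → a . a -], [E → a a . -], [L → . E], [L → . S], [P → . / a], [S → . P E], [S → . a L], [S → . y], [S → a . L] }  — shift
  I14: { [E → a a - .] }  — reduce
  I15: { [E → . E P E], [E → . a a -], [E → . n P /], [E → E P . E] }  — shift
  I16: { [E → E . P E], [E → E P E .], [P → . / a] }  — shift, reduce
  I17: { [E → a . a -] }  — shift
  I18: { [E → a a . -] }  — shift
  I19: { [E → E . P E], [P → . / a], [S → P E .] }  — shift, reduce
  I20: { [P → / a .] }  — reduce

No state contains more than one complete item.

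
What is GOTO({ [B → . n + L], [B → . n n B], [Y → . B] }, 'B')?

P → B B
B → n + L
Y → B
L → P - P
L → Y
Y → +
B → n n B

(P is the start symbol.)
{ [Y → B .] }

GOTO(I, 'B') = CLOSURE({ [A → αX.β] : [A → α.Xβ] ∈ I, X = 'B' })

Items with dot before 'B', with the dot advanced:
  [Y → . B] → [Y → B .]
Closure adds nothing (no advanced item has the dot before a non-terminal).

GOTO = { [Y → B .] }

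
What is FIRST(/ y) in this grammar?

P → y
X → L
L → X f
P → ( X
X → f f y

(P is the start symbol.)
To compute FIRST(/ y), process the symbols left to right:
Symbol / is a terminal. Add '/' and stop.
FIRST(/ y) = { '/' }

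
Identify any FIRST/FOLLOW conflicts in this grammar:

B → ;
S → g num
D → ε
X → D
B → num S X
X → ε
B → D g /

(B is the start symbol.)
A FIRST/FOLLOW conflict occurs when a non-terminal N has a nullable alternative N → β (β ⇒* ε) and another alternative N → α with FIRST(α) ∩ FOLLOW(N) ≠ ∅: on such a lookahead the parser cannot decide between expanding α and letting N vanish via β.

Nullable non-terminals: D, X.
FIRST sets used below: FIRST(D) = { ε }
D has a nullable alternative but only one production, so nothing to check.

X: nullable alternative(s) X → D, X → ε; FOLLOW(X) = { $ }
  X → D: FIRST \ {ε} = { } — disjoint from FOLLOW(X)
  X → ε: FIRST \ {ε} = { } — disjoint from FOLLOW(X)

B, S have no nullable alternative, so no FIRST/FOLLOW check is needed there.

No FIRST/FOLLOW conflicts found.

Answer: No FIRST/FOLLOW conflicts.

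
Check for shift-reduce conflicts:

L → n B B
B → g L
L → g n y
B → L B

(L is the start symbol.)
Augment with L' → L and build the canonical LR(0) collection (I0 = CLOSURE({[L' → . L]}), then GOTO on every symbol after a dot until no new states appear). It has 13 states:
  I0: { [L → . g n y], [L → . n B B], [L' → . L] }  — shift
  I1: { [L' → L .] }  — accept
  I2: { [L → g . n y] }  — shift
  I3: { [B → . L B], [B → . g L], [L → . g n y], [L → . n B B], [L → n . B B] }  — shift
  I4: { [B → . L B], [B → . g L], [L → . g n y], [L → . n B B], [L → n B . B] }  — shift
  I5: { [B → . L B], [B → . g L], [B → L . B], [L → . g n y], [L → . n B B] }  — shift
  I6: { [B → g . L], [L → . g n y], [L → . n B B], [L → g . n y] }  — shift
  I7: { [B → g L .] }  — reduce
  I8: { [B → . L B], [B → . g L], [L → . g n y], [L → . n B B], [L → g n . y], [L → n . B B] }  — shift
  I9: { [L → g n y .] }  — reduce
  I10: { [B → L B .] }  — reduce
  I11: { [L → n B B .] }  — reduce
  I12: { [L → g n . y] }  — shift

No state contains both a complete item and a shift item.

Answer: No shift-reduce conflicts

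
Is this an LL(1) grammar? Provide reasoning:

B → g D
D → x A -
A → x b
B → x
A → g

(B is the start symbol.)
Yes, the grammar is LL(1).

A grammar is LL(1) if for each non-terminal N with multiple productions, the predict sets of those productions are pairwise disjoint, where PREDICT(N → α) = (FIRST(α) \ {ε}) ∪ (FOLLOW(N) if α ⇒* ε).

For B:
  PREDICT(B → g D) = { 'g' }
  PREDICT(B → x) = { 'x' }
For A:
  PREDICT(A → x b) = { 'x' }
  PREDICT(A → g) = { 'g' }
D has a single production, so nothing to check there.

All predict sets are disjoint. The grammar IS LL(1).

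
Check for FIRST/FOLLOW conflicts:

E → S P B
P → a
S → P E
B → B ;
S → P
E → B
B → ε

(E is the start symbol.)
A FIRST/FOLLOW conflict occurs when a non-terminal N has a nullable alternative N → β (β ⇒* ε) and another alternative N → α with FIRST(α) ∩ FOLLOW(N) ≠ ∅: on such a lookahead the parser cannot decide between expanding α and letting N vanish via β.

Nullable non-terminals: B, E.
FIRST sets used below: FIRST(B) = { ';', ε }, FIRST(S) = { 'a' }

B: nullable alternative(s) B → ε; FOLLOW(B) = { $, ';', 'a' }
  B → B ;: FIRST \ {ε} = { ';' } — overlaps FOLLOW(B) on { ';' }: CONFLICT
  B → ε: FIRST \ {ε} = { } — this is the only nullable alternative, skip

E: nullable alternative(s) E → B; FOLLOW(E) = { $, 'a' }
  E → S P B: FIRST \ {ε} = { 'a' } — overlaps FOLLOW(E) on { 'a' }: CONFLICT
  E → B: FIRST \ {ε} = { ';' } — this is the only nullable alternative, skip

P, S have no nullable alternative, so no FIRST/FOLLOW check is needed there.

So the grammar has 2 FIRST/FOLLOW conflicts (marked CONFLICT above).

Answer: Yes. E → S P B with FOLLOW(E) on { 'a' }; B → B ';' with FOLLOW(B) on { ';' }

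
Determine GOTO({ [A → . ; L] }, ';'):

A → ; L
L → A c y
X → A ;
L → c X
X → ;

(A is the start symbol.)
{ [A → . ; L], [A → ; . L], [L → . A c y], [L → . c X] }

GOTO(I, ';') = CLOSURE({ [A → αX.β] : [A → α.Xβ] ∈ I, X = ';' })

Items with dot before ';', with the dot advanced:
  [A → . ; L] → [A → ; . L]
Closure of the advanced items:
  [A → ; . L] has the dot before L: add [L → . A c y], [L → . c X]
  [L → . A c y] has the dot before A: add [A → . ; L]

GOTO = { [A → . ; L], [A → ; . L], [L → . A c y], [L → . c X] }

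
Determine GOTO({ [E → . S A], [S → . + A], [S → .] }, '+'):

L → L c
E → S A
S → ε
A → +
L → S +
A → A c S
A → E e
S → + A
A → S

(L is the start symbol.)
GOTO(I, '+') = CLOSURE({ [A → αX.β] : [A → α.Xβ] ∈ I, X = '+' })

Items with dot before '+', with the dot advanced:
  [S → . + A] → [S → + . A]
Closure of the advanced items:
  [S → + . A] has the dot before A: add [A → . +], [A → . A c S], [A → . E e], [A → . S]
  [A → . E e] has the dot before E: add [E → . S A]
  [A → . S] has the dot before S: add [S → .], [S → . + A]

GOTO = { [A → . +], [A → . A c S], [A → . E e], [A → . S], [E → . S A], [S → + . A], [S → . + A], [S → .] }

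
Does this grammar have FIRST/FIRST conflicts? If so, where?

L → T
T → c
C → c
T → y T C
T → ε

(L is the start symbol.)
A FIRST/FIRST conflict occurs when two productions N → α and N → β for the same non-terminal have FIRST(α) ∩ FIRST(β) ≠ ∅ (with ε ∈ FIRST of a nullable right-hand side, so two nullable alternatives also conflict).

Productions for T:
  T → c: FIRST = { 'c' }
  T → y T C: FIRST = { 'y' }
  T → ε: FIRST = { ε }
L, C have only one production, so no FIRST/FIRST conflict is possible there.

All alternatives of each non-terminal have pairwise disjoint FIRST sets.

Answer: No FIRST/FIRST conflicts.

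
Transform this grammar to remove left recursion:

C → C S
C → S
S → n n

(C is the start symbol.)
C → S C'
C' → S C'
C' → ε
S → n n

C is directly left-recursive. The standard transformation for
  A → A α₁ | ... | A α_m | β₁ | ... | β_n
is
  A  → β₁ A' | ... | β_n A'
  A' → α₁ A' | ... | α_m A' | ε

C → S becomes C → S C'
C → C S becomes C' → S C'
Add C' → ε

Productions for other non-terminals are unchanged:
  S → n n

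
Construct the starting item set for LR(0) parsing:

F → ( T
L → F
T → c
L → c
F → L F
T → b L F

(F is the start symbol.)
{ [F → . ( T], [F → . L F], [F' → . F], [L → . F], [L → . c] }

First, augment the grammar with F' → F
I₀ = CLOSURE({ [F' → . F] }):
  [F' → . F] has the dot before F: add [F → . ( T], [F → . L F]
  [F → . L F] has the dot before L: add [L → . F], [L → . c]
No further items can be added.

I₀ = { [F → . ( T], [F → . L F], [F' → . F], [L → . F], [L → . c] }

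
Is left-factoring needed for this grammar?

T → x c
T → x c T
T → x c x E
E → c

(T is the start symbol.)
Yes, T has productions with common prefix 'x c'

Left-factoring is needed when two productions for the same non-terminal
share a common prefix on the right-hand side.

Productions for T:
  T → x c
  T → x c T
  T → x c x E

Found common prefix 'x c' in productions for T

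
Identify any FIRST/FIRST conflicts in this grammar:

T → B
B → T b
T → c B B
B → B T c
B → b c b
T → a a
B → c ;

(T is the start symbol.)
FIRST sets of the non-terminals at (or reachable through a nullable prefix from) the front of some alternative:
  FIRST(B) = { 'a', 'b', 'c' }
  FIRST(T) = { 'a', 'b', 'c' }

Productions for T:
  T → B: FIRST = { 'a', 'b', 'c' }
  T → c B B: FIRST = { 'c' }
  T → a a: FIRST = { 'a' }
Productions for B:
  B → T b: FIRST = { 'a', 'b', 'c' }
  B → B T c: FIRST = { 'a', 'b', 'c' }
  B → b c b: FIRST = { 'b' }
  B → c ;: FIRST = { 'c' }

Conflict for T: T → B and T → c B B
  Overlap: { 'c' }
Conflict for T: T → B and T → a a
  Overlap: { 'a' }
Conflict for B: B → T b and B → B T c
  Overlap: { 'a', 'b', 'c' }
Conflict for B: B → T b and B → b c b
  Overlap: { 'b' }
Conflict for B: B → T b and B → c ;
  Overlap: { 'c' }
Conflict for B: B → B T c and B → b c b
  Overlap: { 'b' }
Conflict for B: B → B T c and B → c ;
  Overlap: { 'c' }

Answer: Yes. T → B / T → c B B on { 'c' }; T → B / T → a a on { 'a' }; B → T b / B → B T c on { 'a', 'b', 'c' }; B → T b / B → b c b on { 'b' }; B → T b / B → c ';' on { 'c' }; B → B T c / B → b c b on { 'b' }; B → B T c / B → c ';' on { 'c' }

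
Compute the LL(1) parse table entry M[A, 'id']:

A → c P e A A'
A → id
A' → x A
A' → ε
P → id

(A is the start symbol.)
To find M[A, 'id'], we find productions for A where 'id' is in the predict set (PREDICT(N → α) = (FIRST(α) \ {ε}) ∪ (FOLLOW(N) if α ⇒* ε)).

A → c P e A A': PREDICT = { 'c' }
A → id: PREDICT = { 'id' }
  'id' is in predict set, so this production goes in M[A, 'id']

M[A, 'id'] = A → id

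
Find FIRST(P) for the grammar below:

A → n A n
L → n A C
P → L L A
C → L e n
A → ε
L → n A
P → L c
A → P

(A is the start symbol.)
FIRST sets of the other non-terminals involved (by the same procedure, iterated to a fixed point):
  FIRST(L) = { 'n' }

From P → L L A:
  - L is a non-terminal: add FIRST(L) \ {ε} = { 'n' }
    L is not nullable, so stop
From P → L c:
  - L is a non-terminal: add FIRST(L) \ {ε} = { 'n' }
    L is not nullable, so stop

Collecting: FIRST(P) = { 'n' }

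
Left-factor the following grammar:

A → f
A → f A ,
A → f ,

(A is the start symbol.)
Left-factoring transforms A → αβ₁ | αβ₂ into A → αA' and A' → β₁ | β₂
(α is the longest common prefix among the alternatives). Repeat until
no nonterminal has two alternatives with a common prefix.

Round 1: A has alternatives sharing prefix 'f'. Introduce A': A → f A'
  Add: A' → ε
  Add: A' → A ,
  Add: A' → ,

No remaining common prefixes — done.

Resulting grammar:
A → f A'
A' → ε
A' → A ,
A' → ,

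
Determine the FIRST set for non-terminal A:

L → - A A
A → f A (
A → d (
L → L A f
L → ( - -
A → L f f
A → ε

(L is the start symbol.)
{ '(', '-', 'd', 'f', ε }

To compute FIRST(A), examine every production with A on the left-hand side, reading each right-hand side left to right until a non-nullable symbol is reached.

FIRST sets of the other non-terminals involved (by the same procedure, iterated to a fixed point):
  FIRST(L) = { '(', '-' }

From A → f A (:
  - f is a terminal: add 'f' and stop
From A → d (:
  - d is a terminal: add 'd' and stop
From A → L f f:
  - L is a non-terminal: add FIRST(L) \ {ε} = { '(', '-' }
    L is not nullable, so stop
From A → ε:
  - ε-production, so ε ∈ FIRST(A)

Collecting: FIRST(A) = { '(', '-', 'd', 'f', ε }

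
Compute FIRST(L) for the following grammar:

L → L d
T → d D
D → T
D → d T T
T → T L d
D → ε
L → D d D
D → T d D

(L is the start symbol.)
To compute FIRST(L), examine every production with L on the left-hand side, reading each right-hand side left to right until a non-nullable symbol is reached.

FIRST sets of the other non-terminals involved (by the same procedure, iterated to a fixed point):
  FIRST(D) = { 'd', ε }

From L → L d:
  - L is the symbol being defined: contributes nothing new
    L is not nullable, so stop
From L → D d D:
  - D is a non-terminal: add FIRST(D) \ {ε} = { 'd' }
    D is nullable, so continue to the next symbol
  - d is a terminal: add 'd' and stop

Collecting: FIRST(L) = { 'd' }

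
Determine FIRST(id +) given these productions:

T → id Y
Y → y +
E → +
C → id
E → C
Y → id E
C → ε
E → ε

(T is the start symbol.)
{ 'id' }

To compute FIRST(id +), process the symbols left to right:
Symbol id is a terminal. Add 'id' and stop.
FIRST(id +) = { 'id' }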